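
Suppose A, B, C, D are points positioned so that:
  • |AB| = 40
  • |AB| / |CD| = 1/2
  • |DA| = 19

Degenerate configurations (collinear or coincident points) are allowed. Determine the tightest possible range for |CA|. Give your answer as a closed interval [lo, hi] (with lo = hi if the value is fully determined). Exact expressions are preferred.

|CA| ∈ [61, 99]  (≈ [61.0000, 99.0000])

|AB| ∈ {40}
|AD| ∈ {19}
|CD| ∈ {80}
|BD| ∈ [21, 59]
|AC| ∈ [61, 99]
|BC| ∈ [21, 139]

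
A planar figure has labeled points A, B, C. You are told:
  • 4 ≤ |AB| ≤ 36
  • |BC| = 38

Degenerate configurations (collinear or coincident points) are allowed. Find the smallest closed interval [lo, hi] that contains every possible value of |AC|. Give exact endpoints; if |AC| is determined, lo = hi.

|AB| ∈ [4, 36]
|BC| ∈ {38}
|AC| ∈ [2, 74]

|AC| ∈ [2, 74]  (≈ [2.0000, 74.0000])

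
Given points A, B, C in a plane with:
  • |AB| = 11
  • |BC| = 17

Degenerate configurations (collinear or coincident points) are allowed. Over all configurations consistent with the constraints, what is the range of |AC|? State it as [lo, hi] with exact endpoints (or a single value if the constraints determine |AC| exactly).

|AB| ∈ {11}
|BC| ∈ {17}
|AC| ∈ [6, 28]

|AC| ∈ [6, 28]  (≈ [6.0000, 28.0000])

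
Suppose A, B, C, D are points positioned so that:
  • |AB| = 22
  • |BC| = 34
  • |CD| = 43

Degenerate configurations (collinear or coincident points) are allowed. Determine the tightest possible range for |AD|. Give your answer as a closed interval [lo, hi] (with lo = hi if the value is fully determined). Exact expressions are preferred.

|AD| ∈ [0, 99]  (≈ [0.0000, 99.0000])

|AB| ∈ {22}
|BC| ∈ {34}
|CD| ∈ {43}
|AC| ∈ [12, 56]
|BD| ∈ [9, 77]
|AD| ∈ [0, 99]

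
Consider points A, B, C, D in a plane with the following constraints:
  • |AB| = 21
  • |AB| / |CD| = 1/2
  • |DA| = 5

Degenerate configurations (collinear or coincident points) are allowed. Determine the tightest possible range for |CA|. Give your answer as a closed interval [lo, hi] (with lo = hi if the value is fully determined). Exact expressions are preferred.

|AB| ∈ {21}
|AD| ∈ {5}
|CD| ∈ {42}
|BD| ∈ [16, 26]
|AC| ∈ [37, 47]
|BC| ∈ [16, 68]

|CA| ∈ [37, 47]  (≈ [37.0000, 47.0000])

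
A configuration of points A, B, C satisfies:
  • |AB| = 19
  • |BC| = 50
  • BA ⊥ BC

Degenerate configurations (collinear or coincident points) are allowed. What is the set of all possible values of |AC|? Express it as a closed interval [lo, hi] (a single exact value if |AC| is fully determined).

|AC| = √(2861)  (≈ 53.4883)

|AB| ∈ {19}
|BC| ∈ {50}
|AC| ∈ {√(2861)}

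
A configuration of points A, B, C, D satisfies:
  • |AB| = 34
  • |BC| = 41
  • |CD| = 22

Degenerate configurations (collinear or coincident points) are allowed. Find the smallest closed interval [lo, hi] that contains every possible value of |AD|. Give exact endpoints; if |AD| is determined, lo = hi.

|AD| ∈ [0, 97]  (≈ [0.0000, 97.0000])

|AB| ∈ {34}
|BC| ∈ {41}
|CD| ∈ {22}
|AC| ∈ [7, 75]
|BD| ∈ [19, 63]
|AD| ∈ [0, 97]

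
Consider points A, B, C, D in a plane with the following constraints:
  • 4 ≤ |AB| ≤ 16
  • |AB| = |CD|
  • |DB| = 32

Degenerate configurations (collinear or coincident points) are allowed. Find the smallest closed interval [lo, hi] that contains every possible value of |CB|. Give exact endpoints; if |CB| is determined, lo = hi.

|AB| ∈ [4, 16]
|BD| ∈ {32}
|CD| ∈ [4, 16]
|AD| ∈ [16, 48]
|BC| ∈ [16, 48]
|AC| ∈ [0, 64]

|CB| ∈ [16, 48]  (≈ [16.0000, 48.0000])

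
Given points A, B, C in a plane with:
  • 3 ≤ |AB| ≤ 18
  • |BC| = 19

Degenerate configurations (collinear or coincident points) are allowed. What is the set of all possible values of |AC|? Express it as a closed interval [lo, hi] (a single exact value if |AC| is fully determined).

|AC| ∈ [1, 37]  (≈ [1.0000, 37.0000])

|AB| ∈ [3, 18]
|BC| ∈ {19}
|AC| ∈ [1, 37]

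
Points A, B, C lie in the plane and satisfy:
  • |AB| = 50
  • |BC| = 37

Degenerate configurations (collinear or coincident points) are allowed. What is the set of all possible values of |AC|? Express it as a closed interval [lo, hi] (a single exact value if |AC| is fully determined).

|AB| ∈ {50}
|BC| ∈ {37}
|AC| ∈ [13, 87]

|AC| ∈ [13, 87]  (≈ [13.0000, 87.0000])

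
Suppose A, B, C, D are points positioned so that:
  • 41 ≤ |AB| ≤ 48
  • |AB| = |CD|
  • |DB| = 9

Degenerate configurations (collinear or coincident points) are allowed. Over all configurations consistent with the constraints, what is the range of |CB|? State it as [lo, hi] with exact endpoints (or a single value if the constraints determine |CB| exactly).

|CB| ∈ [32, 57]  (≈ [32.0000, 57.0000])

|AB| ∈ [41, 48]
|BD| ∈ {9}
|CD| ∈ [41, 48]
|AD| ∈ [32, 57]
|BC| ∈ [32, 57]
|AC| ∈ [0, 105]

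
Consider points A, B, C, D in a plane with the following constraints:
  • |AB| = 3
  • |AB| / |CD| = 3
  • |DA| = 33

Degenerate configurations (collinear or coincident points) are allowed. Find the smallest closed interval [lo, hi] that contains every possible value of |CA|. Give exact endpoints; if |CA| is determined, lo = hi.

|AB| ∈ {3}
|AD| ∈ {33}
|CD| ∈ {1}
|BD| ∈ [30, 36]
|AC| ∈ [32, 34]
|BC| ∈ [29, 37]

|CA| ∈ [32, 34]  (≈ [32.0000, 34.0000])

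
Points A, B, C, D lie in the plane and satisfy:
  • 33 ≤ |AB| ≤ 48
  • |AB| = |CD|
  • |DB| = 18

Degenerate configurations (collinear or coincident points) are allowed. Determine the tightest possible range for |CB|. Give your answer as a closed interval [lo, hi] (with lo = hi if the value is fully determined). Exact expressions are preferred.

|AB| ∈ [33, 48]
|BD| ∈ {18}
|CD| ∈ [33, 48]
|AD| ∈ [15, 66]
|BC| ∈ [15, 66]
|AC| ∈ [0, 114]

|CB| ∈ [15, 66]  (≈ [15.0000, 66.0000])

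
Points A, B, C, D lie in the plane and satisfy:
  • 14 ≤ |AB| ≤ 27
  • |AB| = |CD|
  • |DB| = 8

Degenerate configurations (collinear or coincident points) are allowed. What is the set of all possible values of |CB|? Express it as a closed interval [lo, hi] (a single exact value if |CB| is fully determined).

|AB| ∈ [14, 27]
|BD| ∈ {8}
|CD| ∈ [14, 27]
|AD| ∈ [6, 35]
|BC| ∈ [6, 35]
|AC| ∈ [0, 62]

|CB| ∈ [6, 35]  (≈ [6.0000, 35.0000])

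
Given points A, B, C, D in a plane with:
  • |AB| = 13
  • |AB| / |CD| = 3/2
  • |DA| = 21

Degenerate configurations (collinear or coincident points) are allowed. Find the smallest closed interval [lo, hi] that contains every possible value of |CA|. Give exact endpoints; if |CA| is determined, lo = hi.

|AB| ∈ {13}
|AD| ∈ {21}
|CD| ∈ {26/3}
|BD| ∈ [8, 34]
|AC| ∈ [37/3, 89/3]
|BC| ∈ [0, 128/3]

|CA| ∈ [37/3, 89/3]  (≈ [12.3333, 29.6667])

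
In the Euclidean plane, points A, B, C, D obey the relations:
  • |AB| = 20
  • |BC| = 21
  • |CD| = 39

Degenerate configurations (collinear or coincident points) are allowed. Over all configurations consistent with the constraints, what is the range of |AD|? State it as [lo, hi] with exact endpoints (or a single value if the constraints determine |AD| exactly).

|AD| ∈ [0, 80]  (≈ [0.0000, 80.0000])

|AB| ∈ {20}
|BC| ∈ {21}
|CD| ∈ {39}
|AC| ∈ [1, 41]
|BD| ∈ [18, 60]
|AD| ∈ [0, 80]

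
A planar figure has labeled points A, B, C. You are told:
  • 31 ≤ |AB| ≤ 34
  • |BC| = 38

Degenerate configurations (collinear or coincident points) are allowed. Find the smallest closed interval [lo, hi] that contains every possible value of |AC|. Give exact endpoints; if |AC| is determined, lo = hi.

|AB| ∈ [31, 34]
|BC| ∈ {38}
|AC| ∈ [4, 72]

|AC| ∈ [4, 72]  (≈ [4.0000, 72.0000])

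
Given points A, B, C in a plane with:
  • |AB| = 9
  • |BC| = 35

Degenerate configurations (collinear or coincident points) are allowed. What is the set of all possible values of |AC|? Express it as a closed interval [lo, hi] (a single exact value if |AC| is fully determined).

|AC| ∈ [26, 44]  (≈ [26.0000, 44.0000])

|AB| ∈ {9}
|BC| ∈ {35}
|AC| ∈ [26, 44]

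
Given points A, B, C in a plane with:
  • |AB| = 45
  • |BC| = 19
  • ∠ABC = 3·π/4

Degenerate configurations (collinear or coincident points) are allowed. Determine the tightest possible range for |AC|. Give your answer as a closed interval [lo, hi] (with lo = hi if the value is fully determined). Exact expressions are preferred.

|AC| = √(855·√(2) + 2386)  (≈ 59.9596)

|AB| ∈ {45}
|BC| ∈ {19}
|AC| ∈ {√(855·√(2) + 2386)}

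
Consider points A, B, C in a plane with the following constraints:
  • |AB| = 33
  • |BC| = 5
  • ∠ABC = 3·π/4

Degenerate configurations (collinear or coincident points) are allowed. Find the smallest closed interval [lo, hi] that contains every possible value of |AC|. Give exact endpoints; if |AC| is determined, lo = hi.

|AC| = √(165·√(2) + 1114)  (≈ 36.7062)

|AB| ∈ {33}
|BC| ∈ {5}
|AC| ∈ {√(165·√(2) + 1114)}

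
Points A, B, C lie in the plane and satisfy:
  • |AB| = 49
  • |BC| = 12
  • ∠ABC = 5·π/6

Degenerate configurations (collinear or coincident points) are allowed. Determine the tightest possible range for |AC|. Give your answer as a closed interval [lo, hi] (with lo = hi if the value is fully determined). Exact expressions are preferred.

|AC| = √(588·√(3) + 2545)  (≈ 59.6946)

|AB| ∈ {49}
|BC| ∈ {12}
|AC| ∈ {√(588·√(3) + 2545)}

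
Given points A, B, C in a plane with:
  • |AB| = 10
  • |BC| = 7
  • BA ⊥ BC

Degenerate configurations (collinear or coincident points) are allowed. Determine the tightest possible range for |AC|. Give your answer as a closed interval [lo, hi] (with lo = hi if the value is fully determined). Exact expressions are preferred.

|AB| ∈ {10}
|BC| ∈ {7}
|AC| ∈ {√(149)}

|AC| = √(149)  (≈ 12.2066)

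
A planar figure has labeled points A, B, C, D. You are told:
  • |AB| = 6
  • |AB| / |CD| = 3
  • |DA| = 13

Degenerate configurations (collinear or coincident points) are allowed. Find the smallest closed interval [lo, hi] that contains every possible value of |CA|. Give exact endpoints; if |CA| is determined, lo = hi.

|CA| ∈ [11, 15]  (≈ [11.0000, 15.0000])

|AB| ∈ {6}
|AD| ∈ {13}
|CD| ∈ {2}
|BD| ∈ [7, 19]
|AC| ∈ [11, 15]
|BC| ∈ [5, 21]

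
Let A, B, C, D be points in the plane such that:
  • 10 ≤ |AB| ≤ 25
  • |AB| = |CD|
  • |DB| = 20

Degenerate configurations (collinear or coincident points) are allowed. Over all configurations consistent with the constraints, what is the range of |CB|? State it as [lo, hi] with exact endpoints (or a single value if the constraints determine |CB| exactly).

|AB| ∈ [10, 25]
|BD| ∈ {20}
|CD| ∈ [10, 25]
|AD| ∈ [0, 45]
|BC| ∈ [0, 45]
|AC| ∈ [0, 70]

|CB| ∈ [0, 45]  (≈ [0.0000, 45.0000])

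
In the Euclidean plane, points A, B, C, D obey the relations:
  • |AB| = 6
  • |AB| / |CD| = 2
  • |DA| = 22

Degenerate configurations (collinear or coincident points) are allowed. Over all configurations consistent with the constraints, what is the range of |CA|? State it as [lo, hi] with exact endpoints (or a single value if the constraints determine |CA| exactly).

|CA| ∈ [19, 25]  (≈ [19.0000, 25.0000])

|AB| ∈ {6}
|AD| ∈ {22}
|CD| ∈ {3}
|BD| ∈ [16, 28]
|AC| ∈ [19, 25]
|BC| ∈ [13, 31]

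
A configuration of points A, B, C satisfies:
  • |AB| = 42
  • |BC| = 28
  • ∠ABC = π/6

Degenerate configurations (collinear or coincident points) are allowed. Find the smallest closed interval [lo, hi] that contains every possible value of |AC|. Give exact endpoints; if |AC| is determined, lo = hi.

|AB| ∈ {42}
|BC| ∈ {28}
|AC| ∈ {14·√(13 - 6·√(3))}

|AC| = 14·√(13 - 6·√(3))  (≈ 22.6077)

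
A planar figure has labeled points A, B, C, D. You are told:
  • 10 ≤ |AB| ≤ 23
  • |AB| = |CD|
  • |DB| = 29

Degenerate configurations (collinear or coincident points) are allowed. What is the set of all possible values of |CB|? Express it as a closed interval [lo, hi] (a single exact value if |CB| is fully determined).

|AB| ∈ [10, 23]
|BD| ∈ {29}
|CD| ∈ [10, 23]
|AD| ∈ [6, 52]
|BC| ∈ [6, 52]
|AC| ∈ [0, 75]

|CB| ∈ [6, 52]  (≈ [6.0000, 52.0000])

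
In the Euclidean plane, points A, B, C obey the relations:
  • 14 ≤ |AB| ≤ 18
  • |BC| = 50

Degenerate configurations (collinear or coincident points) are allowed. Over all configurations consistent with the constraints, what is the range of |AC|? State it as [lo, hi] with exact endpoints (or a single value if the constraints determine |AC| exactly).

|AB| ∈ [14, 18]
|BC| ∈ {50}
|AC| ∈ [32, 68]

|AC| ∈ [32, 68]  (≈ [32.0000, 68.0000])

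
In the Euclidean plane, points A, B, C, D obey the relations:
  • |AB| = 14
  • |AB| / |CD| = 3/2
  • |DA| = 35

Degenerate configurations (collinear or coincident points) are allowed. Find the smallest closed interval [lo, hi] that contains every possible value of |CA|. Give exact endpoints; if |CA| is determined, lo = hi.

|CA| ∈ [77/3, 133/3]  (≈ [25.6667, 44.3333])

|AB| ∈ {14}
|AD| ∈ {35}
|CD| ∈ {28/3}
|BD| ∈ [21, 49]
|AC| ∈ [77/3, 133/3]
|BC| ∈ [35/3, 175/3]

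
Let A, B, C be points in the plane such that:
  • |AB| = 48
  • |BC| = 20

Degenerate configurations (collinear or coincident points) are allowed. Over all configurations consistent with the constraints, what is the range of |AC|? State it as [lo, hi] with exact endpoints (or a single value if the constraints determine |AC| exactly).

|AC| ∈ [28, 68]  (≈ [28.0000, 68.0000])

|AB| ∈ {48}
|BC| ∈ {20}
|AC| ∈ [28, 68]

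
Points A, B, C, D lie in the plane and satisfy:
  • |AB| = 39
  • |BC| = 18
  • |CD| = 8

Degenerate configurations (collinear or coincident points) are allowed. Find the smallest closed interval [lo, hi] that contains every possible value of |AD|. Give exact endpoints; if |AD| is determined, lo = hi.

|AB| ∈ {39}
|BC| ∈ {18}
|CD| ∈ {8}
|AC| ∈ [21, 57]
|BD| ∈ [10, 26]
|AD| ∈ [13, 65]

|AD| ∈ [13, 65]  (≈ [13.0000, 65.0000])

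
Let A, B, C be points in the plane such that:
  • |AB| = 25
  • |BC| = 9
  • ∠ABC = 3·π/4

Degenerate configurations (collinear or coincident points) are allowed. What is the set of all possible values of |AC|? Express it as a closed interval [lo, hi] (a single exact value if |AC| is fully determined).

|AC| = √(225·√(2) + 706)  (≈ 32.0031)

|AB| ∈ {25}
|BC| ∈ {9}
|AC| ∈ {√(225·√(2) + 706)}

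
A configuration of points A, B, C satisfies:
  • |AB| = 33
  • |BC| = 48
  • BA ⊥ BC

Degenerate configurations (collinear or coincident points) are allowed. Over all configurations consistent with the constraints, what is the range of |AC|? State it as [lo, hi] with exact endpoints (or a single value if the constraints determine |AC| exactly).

|AB| ∈ {33}
|BC| ∈ {48}
|AC| ∈ {3·√(377)}

|AC| = 3·√(377)  (≈ 58.2495)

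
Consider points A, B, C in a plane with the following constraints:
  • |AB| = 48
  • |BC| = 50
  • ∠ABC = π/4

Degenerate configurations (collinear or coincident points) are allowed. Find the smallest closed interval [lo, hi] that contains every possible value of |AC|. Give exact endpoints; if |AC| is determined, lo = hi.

|AB| ∈ {48}
|BC| ∈ {50}
|AC| ∈ {2·√(1201 - 600·√(2))}

|AC| = 2·√(1201 - 600·√(2))  (≈ 37.5485)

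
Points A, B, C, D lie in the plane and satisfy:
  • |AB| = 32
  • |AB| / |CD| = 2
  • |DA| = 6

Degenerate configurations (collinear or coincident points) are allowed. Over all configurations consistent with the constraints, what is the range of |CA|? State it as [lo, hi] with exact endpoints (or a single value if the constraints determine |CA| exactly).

|CA| ∈ [10, 22]  (≈ [10.0000, 22.0000])

|AB| ∈ {32}
|AD| ∈ {6}
|CD| ∈ {16}
|BD| ∈ [26, 38]
|AC| ∈ [10, 22]
|BC| ∈ [10, 54]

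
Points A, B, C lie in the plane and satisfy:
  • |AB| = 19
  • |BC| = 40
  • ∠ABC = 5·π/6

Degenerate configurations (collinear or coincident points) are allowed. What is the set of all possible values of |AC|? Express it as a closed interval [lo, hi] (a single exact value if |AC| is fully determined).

|AB| ∈ {19}
|BC| ∈ {40}
|AC| ∈ {√(760·√(3) + 1961)}

|AC| = √(760·√(3) + 1961)  (≈ 57.2482)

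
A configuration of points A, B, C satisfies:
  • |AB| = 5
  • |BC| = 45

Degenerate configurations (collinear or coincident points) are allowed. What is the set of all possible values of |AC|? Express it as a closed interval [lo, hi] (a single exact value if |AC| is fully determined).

|AB| ∈ {5}
|BC| ∈ {45}
|AC| ∈ [40, 50]

|AC| ∈ [40, 50]  (≈ [40.0000, 50.0000])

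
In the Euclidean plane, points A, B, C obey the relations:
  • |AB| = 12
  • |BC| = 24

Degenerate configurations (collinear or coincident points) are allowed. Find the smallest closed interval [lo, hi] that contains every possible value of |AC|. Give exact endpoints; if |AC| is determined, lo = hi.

|AB| ∈ {12}
|BC| ∈ {24}
|AC| ∈ [12, 36]

|AC| ∈ [12, 36]  (≈ [12.0000, 36.0000])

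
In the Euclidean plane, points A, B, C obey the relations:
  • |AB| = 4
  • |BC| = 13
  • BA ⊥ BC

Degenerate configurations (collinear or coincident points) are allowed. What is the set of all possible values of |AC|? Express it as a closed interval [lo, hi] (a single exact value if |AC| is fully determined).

|AB| ∈ {4}
|BC| ∈ {13}
|AC| ∈ {√(185)}

|AC| = √(185)  (≈ 13.6015)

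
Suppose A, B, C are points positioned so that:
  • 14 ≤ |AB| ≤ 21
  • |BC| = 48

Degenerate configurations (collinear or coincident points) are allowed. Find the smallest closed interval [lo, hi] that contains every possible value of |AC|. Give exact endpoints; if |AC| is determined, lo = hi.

|AC| ∈ [27, 69]  (≈ [27.0000, 69.0000])

|AB| ∈ [14, 21]
|BC| ∈ {48}
|AC| ∈ [27, 69]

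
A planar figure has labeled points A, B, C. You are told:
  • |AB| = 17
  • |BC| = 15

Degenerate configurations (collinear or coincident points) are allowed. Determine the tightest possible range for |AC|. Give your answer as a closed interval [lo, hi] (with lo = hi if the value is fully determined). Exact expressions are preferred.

|AB| ∈ {17}
|BC| ∈ {15}
|AC| ∈ [2, 32]

|AC| ∈ [2, 32]  (≈ [2.0000, 32.0000])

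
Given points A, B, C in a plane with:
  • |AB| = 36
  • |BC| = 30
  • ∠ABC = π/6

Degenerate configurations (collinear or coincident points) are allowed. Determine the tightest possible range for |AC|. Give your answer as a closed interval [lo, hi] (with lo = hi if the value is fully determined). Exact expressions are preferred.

|AC| = 6·√(61 - 30·√(3))  (≈ 18.0384)

|AB| ∈ {36}
|BC| ∈ {30}
|AC| ∈ {6·√(61 - 30·√(3))}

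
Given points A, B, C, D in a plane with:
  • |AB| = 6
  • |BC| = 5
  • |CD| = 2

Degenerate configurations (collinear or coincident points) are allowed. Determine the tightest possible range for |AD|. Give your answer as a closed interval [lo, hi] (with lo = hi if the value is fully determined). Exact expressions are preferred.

|AD| ∈ [0, 13]  (≈ [0.0000, 13.0000])

|AB| ∈ {6}
|BC| ∈ {5}
|CD| ∈ {2}
|AC| ∈ [1, 11]
|BD| ∈ [3, 7]
|AD| ∈ [0, 13]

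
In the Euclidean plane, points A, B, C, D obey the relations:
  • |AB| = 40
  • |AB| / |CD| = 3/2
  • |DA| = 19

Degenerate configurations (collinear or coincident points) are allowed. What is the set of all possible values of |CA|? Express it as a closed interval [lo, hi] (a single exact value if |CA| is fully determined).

|AB| ∈ {40}
|AD| ∈ {19}
|CD| ∈ {80/3}
|BD| ∈ [21, 59]
|AC| ∈ [23/3, 137/3]
|BC| ∈ [0, 257/3]

|CA| ∈ [23/3, 137/3]  (≈ [7.6667, 45.6667])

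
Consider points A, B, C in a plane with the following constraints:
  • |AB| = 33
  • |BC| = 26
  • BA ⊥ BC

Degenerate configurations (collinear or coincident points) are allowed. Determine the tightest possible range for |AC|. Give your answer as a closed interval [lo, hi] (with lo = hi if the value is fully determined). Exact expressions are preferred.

|AB| ∈ {33}
|BC| ∈ {26}
|AC| ∈ {√(1765)}

|AC| = √(1765)  (≈ 42.0119)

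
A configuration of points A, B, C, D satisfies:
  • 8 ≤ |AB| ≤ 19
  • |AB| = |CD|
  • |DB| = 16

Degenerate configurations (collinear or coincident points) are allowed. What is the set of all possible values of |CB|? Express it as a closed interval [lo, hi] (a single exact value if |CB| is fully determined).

|AB| ∈ [8, 19]
|BD| ∈ {16}
|CD| ∈ [8, 19]
|AD| ∈ [0, 35]
|BC| ∈ [0, 35]
|AC| ∈ [0, 54]

|CB| ∈ [0, 35]  (≈ [0.0000, 35.0000])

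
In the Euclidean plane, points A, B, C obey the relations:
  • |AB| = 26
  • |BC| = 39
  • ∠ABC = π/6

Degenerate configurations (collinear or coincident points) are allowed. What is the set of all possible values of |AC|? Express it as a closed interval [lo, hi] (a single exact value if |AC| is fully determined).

|AB| ∈ {26}
|BC| ∈ {39}
|AC| ∈ {13·√(13 - 6·√(3))}

|AC| = 13·√(13 - 6·√(3))  (≈ 20.9929)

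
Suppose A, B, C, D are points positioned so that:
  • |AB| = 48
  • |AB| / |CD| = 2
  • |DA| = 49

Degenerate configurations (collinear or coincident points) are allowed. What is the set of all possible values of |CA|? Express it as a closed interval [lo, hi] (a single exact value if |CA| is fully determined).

|AB| ∈ {48}
|AD| ∈ {49}
|CD| ∈ {24}
|BD| ∈ [1, 97]
|AC| ∈ [25, 73]
|BC| ∈ [0, 121]

|CA| ∈ [25, 73]  (≈ [25.0000, 73.0000])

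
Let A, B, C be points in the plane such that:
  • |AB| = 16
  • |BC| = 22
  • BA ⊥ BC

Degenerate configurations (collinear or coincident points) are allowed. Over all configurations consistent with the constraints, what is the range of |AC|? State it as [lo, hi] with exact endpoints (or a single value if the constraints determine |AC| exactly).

|AB| ∈ {16}
|BC| ∈ {22}
|AC| ∈ {2·√(185)}

|AC| = 2·√(185)  (≈ 27.2029)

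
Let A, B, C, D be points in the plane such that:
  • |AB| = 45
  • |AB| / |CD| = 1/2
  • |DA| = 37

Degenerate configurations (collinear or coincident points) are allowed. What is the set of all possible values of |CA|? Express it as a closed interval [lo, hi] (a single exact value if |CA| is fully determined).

|AB| ∈ {45}
|AD| ∈ {37}
|CD| ∈ {90}
|BD| ∈ [8, 82]
|AC| ∈ [53, 127]
|BC| ∈ [8, 172]

|CA| ∈ [53, 127]  (≈ [53.0000, 127.0000])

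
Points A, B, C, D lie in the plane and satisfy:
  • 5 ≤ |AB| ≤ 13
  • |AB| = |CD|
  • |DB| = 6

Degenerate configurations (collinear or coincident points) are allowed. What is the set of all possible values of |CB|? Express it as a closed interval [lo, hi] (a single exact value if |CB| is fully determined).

|AB| ∈ [5, 13]
|BD| ∈ {6}
|CD| ∈ [5, 13]
|AD| ∈ [0, 19]
|BC| ∈ [0, 19]
|AC| ∈ [0, 32]

|CB| ∈ [0, 19]  (≈ [0.0000, 19.0000])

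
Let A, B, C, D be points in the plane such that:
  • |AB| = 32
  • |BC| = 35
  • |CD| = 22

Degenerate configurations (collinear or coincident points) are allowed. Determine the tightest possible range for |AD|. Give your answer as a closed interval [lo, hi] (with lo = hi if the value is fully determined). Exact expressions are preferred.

|AD| ∈ [0, 89]  (≈ [0.0000, 89.0000])

|AB| ∈ {32}
|BC| ∈ {35}
|CD| ∈ {22}
|AC| ∈ [3, 67]
|BD| ∈ [13, 57]
|AD| ∈ [0, 89]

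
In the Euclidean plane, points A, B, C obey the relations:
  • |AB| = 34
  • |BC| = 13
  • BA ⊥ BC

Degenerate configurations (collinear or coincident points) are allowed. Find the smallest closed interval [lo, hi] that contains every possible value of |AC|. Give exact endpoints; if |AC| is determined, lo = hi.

|AB| ∈ {34}
|BC| ∈ {13}
|AC| ∈ {5·√(53)}

|AC| = 5·√(53)  (≈ 36.4005)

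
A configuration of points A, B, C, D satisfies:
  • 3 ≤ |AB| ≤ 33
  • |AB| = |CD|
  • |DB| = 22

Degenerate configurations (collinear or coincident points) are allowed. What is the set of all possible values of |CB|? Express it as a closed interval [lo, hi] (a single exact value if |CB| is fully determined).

|CB| ∈ [0, 55]  (≈ [0.0000, 55.0000])

|AB| ∈ [3, 33]
|BD| ∈ {22}
|CD| ∈ [3, 33]
|AD| ∈ [0, 55]
|BC| ∈ [0, 55]
|AC| ∈ [0, 88]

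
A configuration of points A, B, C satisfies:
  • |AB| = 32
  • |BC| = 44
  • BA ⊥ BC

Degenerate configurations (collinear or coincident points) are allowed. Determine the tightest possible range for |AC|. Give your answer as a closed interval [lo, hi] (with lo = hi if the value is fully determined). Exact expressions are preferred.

|AB| ∈ {32}
|BC| ∈ {44}
|AC| ∈ {4·√(185)}

|AC| = 4·√(185)  (≈ 54.4059)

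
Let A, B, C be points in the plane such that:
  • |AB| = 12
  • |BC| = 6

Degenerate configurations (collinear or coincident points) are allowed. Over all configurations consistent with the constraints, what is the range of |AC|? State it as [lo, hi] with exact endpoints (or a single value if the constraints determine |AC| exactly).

|AC| ∈ [6, 18]  (≈ [6.0000, 18.0000])

|AB| ∈ {12}
|BC| ∈ {6}
|AC| ∈ [6, 18]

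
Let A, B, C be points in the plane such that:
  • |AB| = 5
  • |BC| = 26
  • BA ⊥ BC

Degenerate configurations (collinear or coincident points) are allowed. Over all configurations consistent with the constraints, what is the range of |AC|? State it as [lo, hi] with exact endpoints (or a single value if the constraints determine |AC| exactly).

|AC| = √(701)  (≈ 26.4764)

|AB| ∈ {5}
|BC| ∈ {26}
|AC| ∈ {√(701)}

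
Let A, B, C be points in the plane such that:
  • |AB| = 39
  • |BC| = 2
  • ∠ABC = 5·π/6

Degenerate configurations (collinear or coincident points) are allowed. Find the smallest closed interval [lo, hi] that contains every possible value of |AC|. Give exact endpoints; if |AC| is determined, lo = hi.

|AB| ∈ {39}
|BC| ∈ {2}
|AC| ∈ {√(78·√(3) + 1525)}

|AC| = √(78·√(3) + 1525)  (≈ 40.7443)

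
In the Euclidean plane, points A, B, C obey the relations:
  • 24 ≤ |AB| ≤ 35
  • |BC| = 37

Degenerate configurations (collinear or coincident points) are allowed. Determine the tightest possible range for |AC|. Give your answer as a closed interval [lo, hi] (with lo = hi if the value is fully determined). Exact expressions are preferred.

|AC| ∈ [2, 72]  (≈ [2.0000, 72.0000])

|AB| ∈ [24, 35]
|BC| ∈ {37}
|AC| ∈ [2, 72]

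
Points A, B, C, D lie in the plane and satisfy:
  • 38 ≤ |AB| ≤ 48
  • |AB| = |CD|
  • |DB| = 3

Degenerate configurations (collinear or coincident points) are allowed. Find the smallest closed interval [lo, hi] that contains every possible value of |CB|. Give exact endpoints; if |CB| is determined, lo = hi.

|CB| ∈ [35, 51]  (≈ [35.0000, 51.0000])

|AB| ∈ [38, 48]
|BD| ∈ {3}
|CD| ∈ [38, 48]
|AD| ∈ [35, 51]
|BC| ∈ [35, 51]
|AC| ∈ [0, 99]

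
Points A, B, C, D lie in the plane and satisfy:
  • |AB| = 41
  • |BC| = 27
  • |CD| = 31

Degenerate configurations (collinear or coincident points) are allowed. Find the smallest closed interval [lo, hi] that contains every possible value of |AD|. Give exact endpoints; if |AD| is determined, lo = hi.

|AB| ∈ {41}
|BC| ∈ {27}
|CD| ∈ {31}
|AC| ∈ [14, 68]
|BD| ∈ [4, 58]
|AD| ∈ [0, 99]

|AD| ∈ [0, 99]  (≈ [0.0000, 99.0000])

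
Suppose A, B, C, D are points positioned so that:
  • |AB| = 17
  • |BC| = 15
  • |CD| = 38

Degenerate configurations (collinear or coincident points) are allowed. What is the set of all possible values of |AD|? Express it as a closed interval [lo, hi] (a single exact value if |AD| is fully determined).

|AB| ∈ {17}
|BC| ∈ {15}
|CD| ∈ {38}
|AC| ∈ [2, 32]
|BD| ∈ [23, 53]
|AD| ∈ [6, 70]

|AD| ∈ [6, 70]  (≈ [6.0000, 70.0000])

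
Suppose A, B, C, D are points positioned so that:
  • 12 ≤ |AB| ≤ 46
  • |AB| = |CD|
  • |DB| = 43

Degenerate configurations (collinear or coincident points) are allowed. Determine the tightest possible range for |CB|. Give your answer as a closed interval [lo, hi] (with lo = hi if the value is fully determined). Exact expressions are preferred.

|CB| ∈ [0, 89]  (≈ [0.0000, 89.0000])

|AB| ∈ [12, 46]
|BD| ∈ {43}
|CD| ∈ [12, 46]
|AD| ∈ [0, 89]
|BC| ∈ [0, 89]
|AC| ∈ [0, 135]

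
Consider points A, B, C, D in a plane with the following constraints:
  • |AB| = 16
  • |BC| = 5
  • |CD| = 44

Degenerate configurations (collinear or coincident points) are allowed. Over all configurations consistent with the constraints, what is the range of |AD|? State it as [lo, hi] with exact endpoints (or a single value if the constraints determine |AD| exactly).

|AB| ∈ {16}
|BC| ∈ {5}
|CD| ∈ {44}
|AC| ∈ [11, 21]
|BD| ∈ [39, 49]
|AD| ∈ [23, 65]

|AD| ∈ [23, 65]  (≈ [23.0000, 65.0000])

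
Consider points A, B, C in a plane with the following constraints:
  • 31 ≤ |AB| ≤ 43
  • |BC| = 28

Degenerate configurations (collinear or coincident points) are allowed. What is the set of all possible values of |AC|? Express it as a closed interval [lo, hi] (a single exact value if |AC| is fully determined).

|AC| ∈ [3, 71]  (≈ [3.0000, 71.0000])

|AB| ∈ [31, 43]
|BC| ∈ {28}
|AC| ∈ [3, 71]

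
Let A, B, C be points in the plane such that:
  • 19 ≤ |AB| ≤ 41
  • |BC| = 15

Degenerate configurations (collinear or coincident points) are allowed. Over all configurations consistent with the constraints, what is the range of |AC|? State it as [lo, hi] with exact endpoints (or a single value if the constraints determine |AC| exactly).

|AB| ∈ [19, 41]
|BC| ∈ {15}
|AC| ∈ [4, 56]

|AC| ∈ [4, 56]  (≈ [4.0000, 56.0000])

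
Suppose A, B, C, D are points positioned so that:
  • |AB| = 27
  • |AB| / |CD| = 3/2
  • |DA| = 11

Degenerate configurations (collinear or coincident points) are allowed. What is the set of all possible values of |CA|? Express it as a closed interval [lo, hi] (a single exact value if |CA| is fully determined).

|CA| ∈ [7, 29]  (≈ [7.0000, 29.0000])

|AB| ∈ {27}
|AD| ∈ {11}
|CD| ∈ {18}
|BD| ∈ [16, 38]
|AC| ∈ [7, 29]
|BC| ∈ [0, 56]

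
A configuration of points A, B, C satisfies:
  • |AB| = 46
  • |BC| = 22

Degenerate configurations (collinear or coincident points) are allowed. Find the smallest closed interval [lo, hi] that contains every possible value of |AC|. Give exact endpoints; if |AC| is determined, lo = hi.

|AC| ∈ [24, 68]  (≈ [24.0000, 68.0000])

|AB| ∈ {46}
|BC| ∈ {22}
|AC| ∈ [24, 68]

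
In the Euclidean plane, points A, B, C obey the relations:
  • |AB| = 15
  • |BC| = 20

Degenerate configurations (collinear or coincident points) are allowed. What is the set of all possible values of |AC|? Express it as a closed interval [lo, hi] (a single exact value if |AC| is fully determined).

|AB| ∈ {15}
|BC| ∈ {20}
|AC| ∈ [5, 35]

|AC| ∈ [5, 35]  (≈ [5.0000, 35.0000])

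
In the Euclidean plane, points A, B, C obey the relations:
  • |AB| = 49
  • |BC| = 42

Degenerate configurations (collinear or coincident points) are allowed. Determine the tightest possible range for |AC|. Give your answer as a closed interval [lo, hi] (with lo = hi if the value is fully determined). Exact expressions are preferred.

|AC| ∈ [7, 91]  (≈ [7.0000, 91.0000])

|AB| ∈ {49}
|BC| ∈ {42}
|AC| ∈ [7, 91]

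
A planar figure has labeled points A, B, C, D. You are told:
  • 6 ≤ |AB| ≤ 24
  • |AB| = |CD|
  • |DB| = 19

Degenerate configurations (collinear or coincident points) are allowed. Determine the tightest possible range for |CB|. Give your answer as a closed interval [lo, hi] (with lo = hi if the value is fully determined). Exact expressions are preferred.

|AB| ∈ [6, 24]
|BD| ∈ {19}
|CD| ∈ [6, 24]
|AD| ∈ [0, 43]
|BC| ∈ [0, 43]
|AC| ∈ [0, 67]

|CB| ∈ [0, 43]  (≈ [0.0000, 43.0000])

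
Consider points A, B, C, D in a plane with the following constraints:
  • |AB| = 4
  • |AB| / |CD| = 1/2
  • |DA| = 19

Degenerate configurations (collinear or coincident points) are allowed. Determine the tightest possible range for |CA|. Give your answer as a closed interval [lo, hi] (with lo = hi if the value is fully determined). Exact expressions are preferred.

|CA| ∈ [11, 27]  (≈ [11.0000, 27.0000])

|AB| ∈ {4}
|AD| ∈ {19}
|CD| ∈ {8}
|BD| ∈ [15, 23]
|AC| ∈ [11, 27]
|BC| ∈ [7, 31]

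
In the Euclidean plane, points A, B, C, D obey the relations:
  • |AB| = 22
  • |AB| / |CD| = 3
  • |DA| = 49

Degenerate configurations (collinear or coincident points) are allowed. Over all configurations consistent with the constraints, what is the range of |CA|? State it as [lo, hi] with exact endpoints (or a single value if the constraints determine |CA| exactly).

|AB| ∈ {22}
|AD| ∈ {49}
|CD| ∈ {22/3}
|BD| ∈ [27, 71]
|AC| ∈ [125/3, 169/3]
|BC| ∈ [59/3, 235/3]

|CA| ∈ [125/3, 169/3]  (≈ [41.6667, 56.3333])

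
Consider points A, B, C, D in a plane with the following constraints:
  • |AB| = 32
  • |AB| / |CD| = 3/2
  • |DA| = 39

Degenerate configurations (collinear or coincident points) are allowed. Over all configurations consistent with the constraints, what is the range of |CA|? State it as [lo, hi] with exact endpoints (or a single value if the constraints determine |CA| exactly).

|CA| ∈ [53/3, 181/3]  (≈ [17.6667, 60.3333])

|AB| ∈ {32}
|AD| ∈ {39}
|CD| ∈ {64/3}
|BD| ∈ [7, 71]
|AC| ∈ [53/3, 181/3]
|BC| ∈ [0, 277/3]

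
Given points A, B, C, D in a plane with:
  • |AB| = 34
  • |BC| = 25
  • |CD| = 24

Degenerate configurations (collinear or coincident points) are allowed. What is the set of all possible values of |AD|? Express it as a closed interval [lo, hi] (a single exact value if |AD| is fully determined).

|AD| ∈ [0, 83]  (≈ [0.0000, 83.0000])

|AB| ∈ {34}
|BC| ∈ {25}
|CD| ∈ {24}
|AC| ∈ [9, 59]
|BD| ∈ [1, 49]
|AD| ∈ [0, 83]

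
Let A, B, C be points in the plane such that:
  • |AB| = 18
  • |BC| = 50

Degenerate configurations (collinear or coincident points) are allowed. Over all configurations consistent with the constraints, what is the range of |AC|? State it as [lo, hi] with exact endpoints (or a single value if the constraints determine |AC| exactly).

|AC| ∈ [32, 68]  (≈ [32.0000, 68.0000])

|AB| ∈ {18}
|BC| ∈ {50}
|AC| ∈ [32, 68]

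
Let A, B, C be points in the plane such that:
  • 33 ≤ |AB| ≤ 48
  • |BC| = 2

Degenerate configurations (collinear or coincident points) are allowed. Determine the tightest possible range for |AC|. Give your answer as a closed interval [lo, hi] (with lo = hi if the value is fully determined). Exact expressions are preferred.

|AB| ∈ [33, 48]
|BC| ∈ {2}
|AC| ∈ [31, 50]

|AC| ∈ [31, 50]  (≈ [31.0000, 50.0000])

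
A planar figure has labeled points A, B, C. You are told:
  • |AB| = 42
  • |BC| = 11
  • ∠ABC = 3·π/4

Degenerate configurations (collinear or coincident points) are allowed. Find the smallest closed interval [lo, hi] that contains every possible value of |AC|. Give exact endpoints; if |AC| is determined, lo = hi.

|AB| ∈ {42}
|BC| ∈ {11}
|AC| ∈ {√(462·√(2) + 1885)}

|AC| = √(462·√(2) + 1885)  (≈ 50.3822)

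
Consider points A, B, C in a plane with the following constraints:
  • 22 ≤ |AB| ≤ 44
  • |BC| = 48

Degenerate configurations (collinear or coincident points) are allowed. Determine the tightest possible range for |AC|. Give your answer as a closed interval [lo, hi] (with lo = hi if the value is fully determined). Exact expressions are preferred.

|AC| ∈ [4, 92]  (≈ [4.0000, 92.0000])

|AB| ∈ [22, 44]
|BC| ∈ {48}
|AC| ∈ [4, 92]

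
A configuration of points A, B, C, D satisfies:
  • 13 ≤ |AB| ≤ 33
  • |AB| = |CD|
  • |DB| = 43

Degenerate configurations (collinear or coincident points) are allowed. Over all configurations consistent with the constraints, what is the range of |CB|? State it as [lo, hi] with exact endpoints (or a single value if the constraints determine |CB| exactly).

|CB| ∈ [10, 76]  (≈ [10.0000, 76.0000])

|AB| ∈ [13, 33]
|BD| ∈ {43}
|CD| ∈ [13, 33]
|AD| ∈ [10, 76]
|BC| ∈ [10, 76]
|AC| ∈ [0, 109]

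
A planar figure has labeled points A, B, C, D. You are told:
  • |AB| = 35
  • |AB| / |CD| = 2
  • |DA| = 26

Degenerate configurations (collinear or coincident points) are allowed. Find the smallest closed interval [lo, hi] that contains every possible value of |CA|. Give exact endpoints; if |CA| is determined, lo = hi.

|CA| ∈ [17/2, 87/2]  (≈ [8.5000, 43.5000])

|AB| ∈ {35}
|AD| ∈ {26}
|CD| ∈ {35/2}
|BD| ∈ [9, 61]
|AC| ∈ [17/2, 87/2]
|BC| ∈ [0, 157/2]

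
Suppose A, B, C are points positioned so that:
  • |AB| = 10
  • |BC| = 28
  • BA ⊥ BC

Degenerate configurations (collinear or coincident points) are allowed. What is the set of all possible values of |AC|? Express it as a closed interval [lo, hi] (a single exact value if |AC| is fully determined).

|AB| ∈ {10}
|BC| ∈ {28}
|AC| ∈ {2·√(221)}

|AC| = 2·√(221)  (≈ 29.7321)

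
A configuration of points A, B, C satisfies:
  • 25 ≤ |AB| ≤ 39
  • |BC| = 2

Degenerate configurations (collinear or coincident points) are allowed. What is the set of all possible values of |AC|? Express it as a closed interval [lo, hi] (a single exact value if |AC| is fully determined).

|AB| ∈ [25, 39]
|BC| ∈ {2}
|AC| ∈ [23, 41]

|AC| ∈ [23, 41]  (≈ [23.0000, 41.0000])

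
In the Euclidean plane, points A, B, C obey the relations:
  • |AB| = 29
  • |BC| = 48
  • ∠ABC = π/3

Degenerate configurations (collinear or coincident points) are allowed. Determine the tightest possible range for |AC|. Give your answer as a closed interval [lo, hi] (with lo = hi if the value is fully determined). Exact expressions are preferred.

|AC| = √(1753)  (≈ 41.8688)

|AB| ∈ {29}
|BC| ∈ {48}
|AC| ∈ {√(1753)}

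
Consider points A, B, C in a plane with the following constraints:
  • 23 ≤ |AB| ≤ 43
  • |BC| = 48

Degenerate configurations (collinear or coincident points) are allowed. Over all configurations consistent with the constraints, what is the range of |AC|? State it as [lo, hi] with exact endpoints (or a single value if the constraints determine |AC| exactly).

|AC| ∈ [5, 91]  (≈ [5.0000, 91.0000])

|AB| ∈ [23, 43]
|BC| ∈ {48}
|AC| ∈ [5, 91]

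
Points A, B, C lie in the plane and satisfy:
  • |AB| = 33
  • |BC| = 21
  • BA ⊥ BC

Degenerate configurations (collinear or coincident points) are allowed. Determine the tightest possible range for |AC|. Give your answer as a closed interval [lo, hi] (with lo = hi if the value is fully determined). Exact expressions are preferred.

|AC| = 3·√(170)  (≈ 39.1152)

|AB| ∈ {33}
|BC| ∈ {21}
|AC| ∈ {3·√(170)}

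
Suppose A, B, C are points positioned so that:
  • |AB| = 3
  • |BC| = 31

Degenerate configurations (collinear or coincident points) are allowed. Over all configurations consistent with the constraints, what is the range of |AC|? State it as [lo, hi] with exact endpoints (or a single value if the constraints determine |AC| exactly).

|AB| ∈ {3}
|BC| ∈ {31}
|AC| ∈ [28, 34]

|AC| ∈ [28, 34]  (≈ [28.0000, 34.0000])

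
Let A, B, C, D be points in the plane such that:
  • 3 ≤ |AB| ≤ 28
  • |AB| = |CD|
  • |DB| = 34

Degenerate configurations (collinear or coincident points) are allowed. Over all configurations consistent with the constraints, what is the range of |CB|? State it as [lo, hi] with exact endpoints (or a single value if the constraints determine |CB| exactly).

|CB| ∈ [6, 62]  (≈ [6.0000, 62.0000])

|AB| ∈ [3, 28]
|BD| ∈ {34}
|CD| ∈ [3, 28]
|AD| ∈ [6, 62]
|BC| ∈ [6, 62]
|AC| ∈ [0, 90]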